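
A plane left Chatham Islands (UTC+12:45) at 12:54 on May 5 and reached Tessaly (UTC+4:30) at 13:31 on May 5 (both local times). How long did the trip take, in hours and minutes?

8 hours 52 minutes

Departure in UTC: 12:54 − 12:45 = 00:09 on May 5.
Arrival in UTC: 13:31 − 4:30 = 09:01 on May 5.
Elapsed = 09:01 − 00:09 = 8 hours 52 minutes.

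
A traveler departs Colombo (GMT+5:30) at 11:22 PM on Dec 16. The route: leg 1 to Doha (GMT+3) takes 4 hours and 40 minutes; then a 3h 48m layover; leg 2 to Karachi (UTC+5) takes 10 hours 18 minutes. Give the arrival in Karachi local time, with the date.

5:38 PM on December 17

Convert departure to UTC: 11:22 PM − 5:30 = 5:52 PM UTC on Dec 16.
Add 4 hours 40 minutes leg 1 → 10:32 PM UTC.
Add 3 hours and 48 minutes layover in Doha → 2:20 AM UTC (Dec 17).
Add 10 hours 18 minutes leg 2 → 12:38 PM UTC.
Karachi is UTC+5:00, so local arrival = 12:38 PM + 5:00 = 5:38 PM on Dec 17.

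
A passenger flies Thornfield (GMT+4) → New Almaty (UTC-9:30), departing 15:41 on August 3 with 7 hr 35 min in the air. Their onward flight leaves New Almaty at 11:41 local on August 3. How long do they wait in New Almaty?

Convert departure to UTC: 15:41 − 4:00 = 11:41 UTC on Aug 3.
Add 7 hours and 35 minutes flight time → 19:16 UTC.
New Almaty is UTC−9:30, so local arrival = 19:16 − 9:30 = 09:46 on Aug 3.
Layover = 11:41 − 09:46 = 1 hour 55 minutes.

1 hour 55 minutes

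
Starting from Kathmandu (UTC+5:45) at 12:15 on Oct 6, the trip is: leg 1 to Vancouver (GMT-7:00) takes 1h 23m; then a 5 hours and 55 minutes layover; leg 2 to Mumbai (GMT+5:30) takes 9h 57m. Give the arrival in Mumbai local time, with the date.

05:15 on October 7

Convert departure to UTC: 12:15 − 5:45 = 06:30 UTC on Oct 6.
Add 1 hour and 23 minutes leg 1 → 07:53 UTC.
Add 5 hours 55 minutes layover in Vancouver → 13:48 UTC.
Add 9 hours and 57 minutes leg 2 → 23:45 UTC.
Mumbai is UTC+5:30, so local arrival = 23:45 + 5:30 = 05:15 on Oct 7.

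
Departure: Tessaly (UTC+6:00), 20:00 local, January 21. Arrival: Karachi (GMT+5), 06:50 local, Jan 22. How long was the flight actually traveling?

Departure in UTC: 20:00 − 6:00 = 14:00 on Jan 21.
Arrival in UTC: 06:50 − 5:00 = 01:50 on Jan 22.
Elapsed = 01:50 − 14:00 (+1 day) = 11 hours 50 minutes.

11 hours 50 minutes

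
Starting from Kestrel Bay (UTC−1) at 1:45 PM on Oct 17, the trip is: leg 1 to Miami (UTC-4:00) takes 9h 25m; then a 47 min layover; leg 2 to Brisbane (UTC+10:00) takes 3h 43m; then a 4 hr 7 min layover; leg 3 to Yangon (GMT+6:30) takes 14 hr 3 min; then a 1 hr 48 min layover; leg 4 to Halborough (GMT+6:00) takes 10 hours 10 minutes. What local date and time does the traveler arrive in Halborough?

4:48 PM on October 19

Convert departure to UTC: 1:45 PM + 1:00 = 2:45 PM UTC on Oct 17.
Add 9 hours 25 minutes leg 1 → 12:10 AM UTC (Oct 18).
Add 47 minutes layover in Miami → 12:57 AM UTC.
Add 3 hours and 43 minutes leg 2 → 4:40 AM UTC.
Add 4 hours and 7 minutes layover in Brisbane → 8:47 AM UTC.
Add 14 hours 3 minutes leg 3 → 10:50 PM UTC.
Add 1 hour 48 minutes layover in Yangon → 12:38 AM UTC (Oct 19).
Add 10 hours and 10 minutes leg 4 → 10:48 AM UTC.
Halborough is UTC+6:00, so local arrival = 10:48 AM + 6:00 = 4:48 PM on Oct 19.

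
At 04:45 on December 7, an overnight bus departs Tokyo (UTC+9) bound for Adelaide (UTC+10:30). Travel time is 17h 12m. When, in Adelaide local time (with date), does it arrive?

23:27 on December 7

Adelaide is 1:30 ahead of Tokyo.
After 17 hours 12 minutes it is 21:57 in Tokyo.
Shift by the zone difference: 21:57 + 1:30 = 23:27 on Dec 7 in Adelaide.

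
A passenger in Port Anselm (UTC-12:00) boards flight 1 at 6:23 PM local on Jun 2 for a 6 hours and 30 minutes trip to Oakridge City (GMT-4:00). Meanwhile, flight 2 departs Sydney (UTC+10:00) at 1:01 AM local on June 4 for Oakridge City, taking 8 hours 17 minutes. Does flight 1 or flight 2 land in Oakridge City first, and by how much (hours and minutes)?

Flight 1 in UTC: 6:23 PM + 12:00 = 6:23 AM on Jun 3.
+6 hours 30 minutes → arrive 12:53 PM UTC on Jun 3.
Flight 2 in UTC: 1:01 AM − 10:00 = 3:01 PM on Jun 3.
+8 hours and 17 minutes → arrive 11:18 PM UTC on Jun 3.
Flight 1 lands earlier by 10 hours 25 minutes.

the first, by 10 hours 25 minutes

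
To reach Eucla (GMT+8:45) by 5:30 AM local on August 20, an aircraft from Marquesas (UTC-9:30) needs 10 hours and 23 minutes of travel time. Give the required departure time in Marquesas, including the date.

Target arrival in UTC: 5:30 AM − 8:45 = 8:45 PM on Aug 19.
Subtract 10 hours 23 minutes → departure 10:22 AM UTC on Aug 19.
Marquesas is UTC−9:30: 10:22 AM − 9:30 = 12:52 AM on Aug 19.

12:52 AM on August 19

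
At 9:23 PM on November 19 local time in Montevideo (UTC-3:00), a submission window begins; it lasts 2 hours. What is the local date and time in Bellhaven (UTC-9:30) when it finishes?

Convert start to UTC: 9:23 PM + 3:00 = 12:23 AM UTC on Nov 20.
Add 2 hours duration → 2:23 AM UTC.
Bellhaven is UTC−9:30, so local end time = 2:23 AM − 9:30 = 4:53 PM on Nov 19.

4:53 PM on November 19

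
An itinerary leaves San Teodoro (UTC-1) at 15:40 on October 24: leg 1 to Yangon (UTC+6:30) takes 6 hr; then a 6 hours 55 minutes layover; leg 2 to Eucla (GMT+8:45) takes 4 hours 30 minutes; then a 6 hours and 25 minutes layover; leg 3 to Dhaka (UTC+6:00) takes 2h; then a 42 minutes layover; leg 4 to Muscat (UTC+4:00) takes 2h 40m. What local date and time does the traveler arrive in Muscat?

01:52 on Oct 26

Convert departure to UTC: 15:40 + 1:00 = 16:40 UTC on Oct 24.
Add 6 hours leg 1 → 22:40 UTC.
Add 6 hours and 55 minutes layover in Yangon → 05:35 UTC (Oct 25).
Add 4 hours 30 minutes leg 2 → 10:05 UTC.
Add 6 hours 25 minutes layover in Eucla → 16:30 UTC.
Add 2 hours leg 3 → 18:30 UTC.
Add 42 minutes layover in Dhaka → 19:12 UTC.
Add 2 hours and 40 minutes leg 4 → 21:52 UTC.
Muscat is UTC+4:00, so local arrival = 21:52 + 4:00 = 01:52 on Oct 26.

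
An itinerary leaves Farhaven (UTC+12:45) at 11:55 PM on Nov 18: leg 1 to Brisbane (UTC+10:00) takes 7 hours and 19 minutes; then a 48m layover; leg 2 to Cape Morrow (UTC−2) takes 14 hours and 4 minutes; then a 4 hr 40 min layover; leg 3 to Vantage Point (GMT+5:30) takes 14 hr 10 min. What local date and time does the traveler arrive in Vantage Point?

9:41 AM on Nov 20

Convert departure to UTC: 11:55 PM − 12:45 = 11:10 AM UTC on Nov 18.
Add 7 hours and 19 minutes leg 1 → 6:29 PM UTC.
Add 48 minutes layover in Brisbane → 7:17 PM UTC.
Add 14 hours and 4 minutes leg 2 → 9:21 AM UTC (Nov 19).
Add 4 hours 40 minutes layover in Cape Morrow → 2:01 PM UTC.
Add 14 hours 10 minutes leg 3 → 4:11 AM UTC (Nov 20).
Vantage Point is UTC+5:30, so local arrival = 4:11 AM + 5:30 = 9:41 AM on Nov 20.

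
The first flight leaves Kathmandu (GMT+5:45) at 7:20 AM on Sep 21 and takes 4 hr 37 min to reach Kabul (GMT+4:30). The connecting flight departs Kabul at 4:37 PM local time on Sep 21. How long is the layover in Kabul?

Convert departure to UTC: 7:20 AM − 5:45 = 1:35 AM UTC on Sep 21.
Add 4 hours and 37 minutes flight time → 6:12 AM UTC.
Kabul is UTC+4:30, so local arrival = 6:12 AM + 4:30 = 10:42 AM on Sep 21.
Layover = 4:37 PM − 10:42 AM = 5 hours 55 minutes.

5 hours 55 minutes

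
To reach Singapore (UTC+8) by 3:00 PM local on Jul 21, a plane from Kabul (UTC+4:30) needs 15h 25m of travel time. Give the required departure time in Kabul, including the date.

Target arrival in UTC: 3:00 PM − 8:00 = 7:00 AM on Jul 21.
Subtract 15 hours and 25 minutes → departure 3:35 PM UTC on Jul 20.
Kabul is UTC+4:30: 3:35 PM + 4:30 = 8:05 PM on Jul 20.

8:05 PM on July 20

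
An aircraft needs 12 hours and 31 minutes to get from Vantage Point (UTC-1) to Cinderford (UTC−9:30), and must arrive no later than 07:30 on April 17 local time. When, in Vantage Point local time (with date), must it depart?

Target arrival in UTC: 07:30 + 9:30 = 17:00 on Apr 17.
Subtract 12 hours 31 minutes → departure 04:29 UTC on Apr 17.
Vantage Point is UTC−1:00: 04:29 − 1:00 = 03:29 on Apr 17.

03:29 on Apr 17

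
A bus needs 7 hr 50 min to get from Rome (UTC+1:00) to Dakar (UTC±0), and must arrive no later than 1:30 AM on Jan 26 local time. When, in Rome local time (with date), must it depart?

6:40 PM on Jan 25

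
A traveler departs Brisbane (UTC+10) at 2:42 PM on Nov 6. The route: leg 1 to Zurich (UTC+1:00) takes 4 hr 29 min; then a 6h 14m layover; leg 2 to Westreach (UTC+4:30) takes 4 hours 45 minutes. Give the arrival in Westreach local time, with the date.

12:40 AM on November 7

Convert departure to UTC: 2:42 PM − 10:00 = 4:42 AM UTC on Nov 6.
Add 4 hours and 29 minutes leg 1 → 9:11 AM UTC.
Add 6 hours and 14 minutes layover in Zurich → 3:25 PM UTC.
Add 4 hours 45 minutes leg 2 → 8:10 PM UTC.
Westreach is UTC+4:30, so local arrival = 8:10 PM + 4:30 = 12:40 AM on Nov 7.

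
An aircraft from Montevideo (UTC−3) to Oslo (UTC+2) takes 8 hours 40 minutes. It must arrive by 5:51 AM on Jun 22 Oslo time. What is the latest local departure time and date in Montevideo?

4:11 PM on June 21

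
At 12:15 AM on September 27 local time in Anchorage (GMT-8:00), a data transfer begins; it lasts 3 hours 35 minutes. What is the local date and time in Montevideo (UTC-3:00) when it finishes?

8:50 AM on September 27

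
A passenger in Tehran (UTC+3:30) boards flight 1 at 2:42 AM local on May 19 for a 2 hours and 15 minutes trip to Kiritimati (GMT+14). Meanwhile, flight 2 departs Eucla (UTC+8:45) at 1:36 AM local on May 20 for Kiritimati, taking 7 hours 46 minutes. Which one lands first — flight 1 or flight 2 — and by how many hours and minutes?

the first, by 23 hours 10 minutes

Flight 1 in UTC: 2:42 AM − 3:30 = 11:12 PM on May 18.
+2 hours and 15 minutes → arrive 1:27 AM UTC on May 19.
Flight 2 in UTC: 1:36 AM − 8:45 = 4:51 PM on May 19.
+7 hours and 46 minutes → arrive 12:37 AM UTC on May 20.
Flight 1 lands earlier by 23 hours 10 minutes.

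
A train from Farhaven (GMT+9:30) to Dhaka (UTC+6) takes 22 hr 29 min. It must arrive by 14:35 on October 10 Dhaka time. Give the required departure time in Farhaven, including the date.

19:36 on Oct 9

Target arrival in UTC: 14:35 − 6:00 = 08:35 on Oct 10.
Subtract 22 hours 29 minutes → departure 10:06 UTC on Oct 9.
Farhaven is UTC+9:30: 10:06 + 9:30 = 19:36 on Oct 9.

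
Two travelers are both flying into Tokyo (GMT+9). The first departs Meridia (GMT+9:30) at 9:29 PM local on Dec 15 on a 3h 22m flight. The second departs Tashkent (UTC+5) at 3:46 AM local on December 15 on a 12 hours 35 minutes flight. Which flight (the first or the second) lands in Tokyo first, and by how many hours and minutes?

the second, by 4 hours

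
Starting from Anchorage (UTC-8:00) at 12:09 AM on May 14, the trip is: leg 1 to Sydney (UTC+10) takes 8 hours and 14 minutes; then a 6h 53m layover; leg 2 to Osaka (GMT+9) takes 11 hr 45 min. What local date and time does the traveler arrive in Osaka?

8:01 PM on May 15

Convert departure to UTC: 12:09 AM + 8:00 = 8:09 AM UTC on May 14.
Add 8 hours 14 minutes leg 1 → 4:23 PM UTC.
Add 6 hours 53 minutes layover in Sydney → 11:16 PM UTC.
Add 11 hours 45 minutes leg 2 → 11:01 AM UTC (May 15).
Osaka is UTC+9:00, so local arrival = 11:01 AM + 9:00 = 8:01 PM on May 15.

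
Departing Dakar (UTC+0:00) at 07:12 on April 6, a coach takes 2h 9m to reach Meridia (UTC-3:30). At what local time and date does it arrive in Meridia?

Dakar is at UTC+0, so departure is already 07:12 UTC on Apr 6.
Add 2 hours and 9 minutes travel time → 09:21 UTC.
Meridia is UTC−3:30, so local arrival = 09:21 − 3:30 = 05:51 on Apr 6.

05:51 on Apr 6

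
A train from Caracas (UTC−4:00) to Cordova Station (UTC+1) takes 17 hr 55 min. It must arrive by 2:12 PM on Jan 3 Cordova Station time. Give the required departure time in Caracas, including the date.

3:17 PM on January 2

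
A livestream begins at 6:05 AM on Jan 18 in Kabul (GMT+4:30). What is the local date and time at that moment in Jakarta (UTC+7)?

In UTC: 6:05 AM − 4:30 = 1:35 AM on Jan 18.
Jakarta is UTC+7:00: 1:35 AM + 7:00 = 8:35 AM on Jan 18.

8:35 AM on January 18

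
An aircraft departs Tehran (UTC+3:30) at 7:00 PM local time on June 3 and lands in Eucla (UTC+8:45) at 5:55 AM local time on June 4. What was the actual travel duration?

5 hours 40 minutes

Eucla is 5:15 ahead of Tehran.
Clock-face elapsed time (ignoring zones) is 10 hours 55 minutes.
Actual elapsed = 10 hours 55 minutes − 5:15 = 5 hours 40 minutes.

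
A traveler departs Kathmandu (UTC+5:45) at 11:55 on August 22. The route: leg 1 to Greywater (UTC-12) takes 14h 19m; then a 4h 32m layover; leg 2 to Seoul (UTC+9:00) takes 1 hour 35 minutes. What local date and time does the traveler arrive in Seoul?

Convert departure to UTC: 11:55 − 5:45 = 06:10 UTC on Aug 22.
Add 14 hours and 19 minutes leg 1 → 20:29 UTC.
Add 4 hours 32 minutes layover in Greywater → 01:01 UTC (Aug 23).
Add 1 hour and 35 minutes leg 2 → 02:36 UTC.
Seoul is UTC+9:00, so local arrival = 02:36 + 9:00 = 11:36 on Aug 23.

11:36 on August 23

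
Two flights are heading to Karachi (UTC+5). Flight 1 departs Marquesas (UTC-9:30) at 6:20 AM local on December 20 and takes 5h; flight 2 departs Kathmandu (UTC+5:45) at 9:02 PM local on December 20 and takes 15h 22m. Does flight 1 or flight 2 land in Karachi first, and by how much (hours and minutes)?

the first, by 9 hours 49 minutes

Flight 1 in UTC: 6:20 AM + 9:30 = 3:50 PM on Dec 20.
+5 hours → arrive 8:50 PM UTC on Dec 20.
Flight 2 in UTC: 9:02 PM − 5:45 = 3:17 PM on Dec 20.
+15 hours and 22 minutes → arrive 6:39 AM UTC on Dec 21.
Flight 1 lands earlier by 9 hours 49 minutes.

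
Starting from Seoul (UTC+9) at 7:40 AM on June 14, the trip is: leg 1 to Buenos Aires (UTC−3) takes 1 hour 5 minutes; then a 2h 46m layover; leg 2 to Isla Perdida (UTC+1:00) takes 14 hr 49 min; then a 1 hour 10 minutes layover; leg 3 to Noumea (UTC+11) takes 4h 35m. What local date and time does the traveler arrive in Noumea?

Convert departure to UTC: 7:40 AM − 9:00 = 10:40 PM UTC on Jun 13.
Add 1 hour and 5 minutes leg 1 → 11:45 PM UTC.
Add 2 hours 46 minutes layover in Buenos Aires → 2:31 AM UTC (Jun 14).
Add 14 hours and 49 minutes leg 2 → 5:20 PM UTC.
Add 1 hour and 10 minutes layover in Isla Perdida → 6:30 PM UTC.
Add 4 hours and 35 minutes leg 3 → 11:05 PM UTC.
Noumea is UTC+11:00, so local arrival = 11:05 PM + 11:00 = 10:05 AM on Jun 15.

10:05 AM on June 15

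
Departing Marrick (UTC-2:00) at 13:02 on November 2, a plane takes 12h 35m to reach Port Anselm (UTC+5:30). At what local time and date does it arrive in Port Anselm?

09:07 on November 3

Convert departure to UTC: 13:02 + 2:00 = 15:02 UTC on Nov 2.
Add 12 hours 35 minutes travel time → 03:37 UTC (Nov 3).
Port Anselm is UTC+5:30, so local arrival = 03:37 + 5:30 = 09:07 on Nov 3.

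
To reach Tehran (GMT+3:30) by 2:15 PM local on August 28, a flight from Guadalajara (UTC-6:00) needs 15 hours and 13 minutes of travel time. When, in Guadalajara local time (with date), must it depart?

1:32 PM on Aug 27

Target arrival in UTC: 2:15 PM − 3:30 = 10:45 AM on Aug 28.
Subtract 15 hours and 13 minutes → departure 7:32 PM UTC on Aug 27.
Guadalajara is UTC−6:00: 7:32 PM − 6:00 = 1:32 PM on Aug 27.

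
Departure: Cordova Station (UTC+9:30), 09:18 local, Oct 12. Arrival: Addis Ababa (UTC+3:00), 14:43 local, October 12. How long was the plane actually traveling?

Addis Ababa is 6:30 behind Cordova Station.
Clock-face elapsed time (ignoring zones) is 5 hours 25 minutes.
Actual elapsed = 5 hours 25 minutes + 6:30 = 11 hours 55 minutes.

11 hours 55 minutes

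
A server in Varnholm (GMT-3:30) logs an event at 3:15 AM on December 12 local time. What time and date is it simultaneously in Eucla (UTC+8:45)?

3:30 PM on December 12

In UTC: 3:15 AM + 3:30 = 6:45 AM on Dec 12.
Eucla is UTC+8:45: 6:45 AM + 8:45 = 3:30 PM on Dec 12.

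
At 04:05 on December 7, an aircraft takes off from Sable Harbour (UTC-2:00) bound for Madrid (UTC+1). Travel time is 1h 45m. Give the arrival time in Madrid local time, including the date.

08:50 on December 7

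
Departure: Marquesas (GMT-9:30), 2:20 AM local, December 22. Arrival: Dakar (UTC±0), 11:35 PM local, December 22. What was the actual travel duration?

11 hours 45 minutes

Dakar is 9:30 ahead of Marquesas.
Clock-face elapsed time (ignoring zones) is 21 hours 15 minutes.
Actual elapsed = 21 hours 15 minutes − 9:30 = 11 hours 45 minutes.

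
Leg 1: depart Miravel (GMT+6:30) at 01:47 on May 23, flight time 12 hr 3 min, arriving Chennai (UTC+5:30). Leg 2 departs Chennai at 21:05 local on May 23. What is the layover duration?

8 hours 15 minutes

Convert departure to UTC: 01:47 − 6:30 = 19:17 UTC on May 22.
Add 12 hours 3 minutes flight time → 07:20 UTC (May 23).
Chennai is UTC+5:30, so local arrival = 07:20 + 5:30 = 12:50 on May 23.
Layover = 21:05 − 12:50 = 8 hours 15 minutes.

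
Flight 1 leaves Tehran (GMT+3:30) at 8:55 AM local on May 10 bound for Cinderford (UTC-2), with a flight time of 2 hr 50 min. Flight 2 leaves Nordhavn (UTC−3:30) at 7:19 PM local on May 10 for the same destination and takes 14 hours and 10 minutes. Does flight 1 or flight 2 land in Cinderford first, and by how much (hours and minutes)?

the first, by 28 hours 44 minutes

Flight 1 in UTC: 8:55 AM − 3:30 = 5:25 AM on May 10.
+2 hours and 50 minutes → arrive 8:15 AM UTC on May 10.
Flight 2 in UTC: 7:19 PM + 3:30 = 10:49 PM on May 10.
+14 hours 10 minutes → arrive 12:59 PM UTC on May 11.
Flight 1 lands earlier by 28 hours 44 minutes.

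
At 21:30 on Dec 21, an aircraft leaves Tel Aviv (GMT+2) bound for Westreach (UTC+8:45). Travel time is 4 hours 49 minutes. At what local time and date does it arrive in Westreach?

09:04 on December 22

Convert departure to UTC: 21:30 − 2:00 = 19:30 UTC on Dec 21.
Add 4 hours and 49 minutes travel time → 00:19 UTC (Dec 22).
Westreach is UTC+8:45, so local arrival = 00:19 + 8:45 = 09:04 on Dec 22.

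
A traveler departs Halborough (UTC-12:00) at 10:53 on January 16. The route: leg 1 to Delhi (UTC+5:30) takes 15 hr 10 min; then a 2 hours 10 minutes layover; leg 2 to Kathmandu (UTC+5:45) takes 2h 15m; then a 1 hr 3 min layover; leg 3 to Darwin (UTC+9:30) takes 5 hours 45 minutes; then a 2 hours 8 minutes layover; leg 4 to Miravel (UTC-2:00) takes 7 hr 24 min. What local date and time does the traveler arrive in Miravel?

08:48 on January 18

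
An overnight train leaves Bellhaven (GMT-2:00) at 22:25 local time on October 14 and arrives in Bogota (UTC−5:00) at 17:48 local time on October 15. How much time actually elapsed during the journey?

Departure in UTC: 22:25 + 2:00 = 00:25 on Oct 15.
Arrival in UTC: 17:48 + 5:00 = 22:48 on Oct 15.
Elapsed = 22:48 − 00:25 = 22 hours 23 minutes.

22 hours 23 minutes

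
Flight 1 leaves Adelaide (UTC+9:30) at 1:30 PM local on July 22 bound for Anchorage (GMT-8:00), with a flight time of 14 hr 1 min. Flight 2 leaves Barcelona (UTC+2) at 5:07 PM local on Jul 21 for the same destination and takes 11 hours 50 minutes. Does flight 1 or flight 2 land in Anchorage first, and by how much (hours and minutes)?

the second, by 15 hours 4 minutes

Flight 1 in UTC: 1:30 PM − 9:30 = 4:00 AM on Jul 22.
+14 hours and 1 minute → arrive 6:01 PM UTC on Jul 22.
Flight 2 in UTC: 5:07 PM − 2:00 = 3:07 PM on Jul 21.
+11 hours and 50 minutes → arrive 2:57 AM UTC on Jul 22.
Flight 2 lands earlier by 15 hours 4 minutes.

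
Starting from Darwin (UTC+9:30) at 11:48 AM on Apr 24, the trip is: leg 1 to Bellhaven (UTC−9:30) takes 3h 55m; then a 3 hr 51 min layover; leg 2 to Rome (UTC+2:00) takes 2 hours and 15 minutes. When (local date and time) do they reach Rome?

2:19 PM on April 24

Convert departure to UTC: 11:48 AM − 9:30 = 2:18 AM UTC on Apr 24.
Add 3 hours 55 minutes leg 1 → 6:13 AM UTC.
Add 3 hours 51 minutes layover in Bellhaven → 10:04 AM UTC.
Add 2 hours 15 minutes leg 2 → 12:19 PM UTC.
Rome is UTC+2:00, so local arrival = 12:19 PM + 2:00 = 2:19 PM on Apr 24.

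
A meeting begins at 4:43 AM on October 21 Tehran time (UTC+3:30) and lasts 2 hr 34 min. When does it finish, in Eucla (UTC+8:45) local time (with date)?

Convert start to UTC: 4:43 AM − 3:30 = 1:13 AM UTC on Oct 21.
Add 2 hours and 34 minutes duration → 3:47 AM UTC.
Eucla is UTC+8:45, so local end time = 3:47 AM + 8:45 = 12:32 PM on Oct 21.

12:32 PM on October 21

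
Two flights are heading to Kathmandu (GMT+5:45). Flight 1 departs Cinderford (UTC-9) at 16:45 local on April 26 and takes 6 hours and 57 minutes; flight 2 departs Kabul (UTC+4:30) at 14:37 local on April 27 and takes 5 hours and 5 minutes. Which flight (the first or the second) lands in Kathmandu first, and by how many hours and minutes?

the first, by 6 hours 30 minutes

Flight 1 in UTC: 16:45 + 9:00 = 01:45 on Apr 27.
+6 hours and 57 minutes → arrive 08:42 UTC on Apr 27.
Flight 2 in UTC: 14:37 − 4:30 = 10:07 on Apr 27.
+5 hours and 5 minutes → arrive 15:12 UTC on Apr 27.
Flight 1 lands earlier by 6 hours 30 minutes.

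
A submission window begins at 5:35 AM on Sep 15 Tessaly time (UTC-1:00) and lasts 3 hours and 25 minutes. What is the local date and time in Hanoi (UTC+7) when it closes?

5:00 PM on September 15

Convert start to UTC: 5:35 AM + 1:00 = 6:35 AM UTC on Sep 15.
Add 3 hours and 25 minutes duration → 10:00 AM UTC.
Hanoi is UTC+7:00, so local end time = 10:00 AM + 7:00 = 5:00 PM on Sep 15.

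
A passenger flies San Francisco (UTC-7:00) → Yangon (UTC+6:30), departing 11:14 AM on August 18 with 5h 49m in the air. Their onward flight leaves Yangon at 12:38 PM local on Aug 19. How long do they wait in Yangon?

Convert departure to UTC: 11:14 AM + 7:00 = 6:14 PM UTC on Aug 18.
Add 5 hours and 49 minutes flight time → 12:03 AM UTC (Aug 19).
Yangon is UTC+6:30, so local arrival = 12:03 AM + 6:30 = 6:33 AM on Aug 19.
Layover = 12:38 PM − 6:33 AM = 6 hours 5 minutes.

6 hours 5 minutes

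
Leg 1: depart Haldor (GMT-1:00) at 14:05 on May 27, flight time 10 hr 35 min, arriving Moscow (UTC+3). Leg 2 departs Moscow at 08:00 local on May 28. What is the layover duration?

3 hours 20 minutes

Convert departure to UTC: 14:05 + 1:00 = 15:05 UTC on May 27.
Add 10 hours 35 minutes flight time → 01:40 UTC (May 28).
Moscow is UTC+3:00, so local arrival = 01:40 + 3:00 = 04:40 on May 28.
Layover = 08:00 − 04:40 = 3 hours 20 minutes.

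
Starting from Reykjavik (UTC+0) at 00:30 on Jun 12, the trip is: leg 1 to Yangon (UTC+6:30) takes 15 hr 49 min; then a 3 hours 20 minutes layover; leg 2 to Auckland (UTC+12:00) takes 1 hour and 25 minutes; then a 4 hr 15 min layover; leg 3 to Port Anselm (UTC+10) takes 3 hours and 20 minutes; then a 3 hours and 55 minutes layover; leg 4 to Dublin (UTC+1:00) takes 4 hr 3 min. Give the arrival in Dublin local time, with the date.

13:37 on June 13

Reykjavik is at UTC+0, so departure is already 00:30 UTC on Jun 12.
Add 15 hours and 49 minutes leg 1 → 16:19 UTC.
Add 3 hours 20 minutes layover in Yangon → 19:39 UTC.
Add 1 hour and 25 minutes leg 2 → 21:04 UTC.
Add 4 hours 15 minutes layover in Auckland → 01:19 UTC (Jun 13).
Add 3 hours and 20 minutes leg 3 → 04:39 UTC.
Add 3 hours and 55 minutes layover in Port Anselm → 08:34 UTC.
Add 4 hours 3 minutes leg 4 → 12:37 UTC.
Dublin is UTC+1:00, so local arrival = 12:37 + 1:00 = 13:37 on Jun 13.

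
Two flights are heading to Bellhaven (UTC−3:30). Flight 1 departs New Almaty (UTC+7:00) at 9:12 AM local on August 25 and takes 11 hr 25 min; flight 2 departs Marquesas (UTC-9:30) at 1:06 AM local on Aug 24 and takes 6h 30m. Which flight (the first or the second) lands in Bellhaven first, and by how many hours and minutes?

the second, by 20 hours 31 minutes

Flight 1 in UTC: 9:12 AM − 7:00 = 2:12 AM on Aug 25.
+11 hours and 25 minutes → arrive 1:37 PM UTC on Aug 25.
Flight 2 in UTC: 1:06 AM + 9:30 = 10:36 AM on Aug 24.
+6 hours 30 minutes → arrive 5:06 PM UTC on Aug 24.
Flight 2 lands earlier by 20 hours 31 minutes.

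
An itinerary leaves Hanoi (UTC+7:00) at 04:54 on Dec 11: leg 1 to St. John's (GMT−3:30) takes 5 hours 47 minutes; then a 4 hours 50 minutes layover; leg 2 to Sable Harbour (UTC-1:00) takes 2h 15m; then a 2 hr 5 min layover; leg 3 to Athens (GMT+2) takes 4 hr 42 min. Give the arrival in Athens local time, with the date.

19:33 on December 11

Convert departure to UTC: 04:54 − 7:00 = 21:54 UTC on Dec 10.
Add 5 hours 47 minutes leg 1 → 03:41 UTC (Dec 11).
Add 4 hours 50 minutes layover in St. John's → 08:31 UTC.
Add 2 hours 15 minutes leg 2 → 10:46 UTC.
Add 2 hours 5 minutes layover in Sable Harbour → 12:51 UTC.
Add 4 hours and 42 minutes leg 3 → 17:33 UTC.
Athens is UTC+2:00, so local arrival = 17:33 + 2:00 = 19:33 on Dec 11.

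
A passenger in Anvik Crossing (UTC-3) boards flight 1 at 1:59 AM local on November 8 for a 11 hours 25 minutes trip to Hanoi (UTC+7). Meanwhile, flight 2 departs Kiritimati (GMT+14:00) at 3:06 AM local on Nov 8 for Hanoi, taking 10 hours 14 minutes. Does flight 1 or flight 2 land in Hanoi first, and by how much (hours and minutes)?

the second, by 17 hours 4 minutes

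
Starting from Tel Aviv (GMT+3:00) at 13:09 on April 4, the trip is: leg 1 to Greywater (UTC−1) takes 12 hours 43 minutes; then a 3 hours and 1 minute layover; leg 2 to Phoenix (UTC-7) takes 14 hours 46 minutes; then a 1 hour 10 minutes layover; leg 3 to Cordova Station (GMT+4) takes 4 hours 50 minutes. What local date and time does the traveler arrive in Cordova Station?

Convert departure to UTC: 13:09 − 3:00 = 10:09 UTC on Apr 4.
Add 12 hours 43 minutes leg 1 → 22:52 UTC.
Add 3 hours 1 minute layover in Greywater → 01:53 UTC (Apr 5).
Add 14 hours and 46 minutes leg 2 → 16:39 UTC.
Add 1 hour and 10 minutes layover in Phoenix → 17:49 UTC.
Add 4 hours and 50 minutes leg 3 → 22:39 UTC.
Cordova Station is UTC+4:00, so local arrival = 22:39 + 4:00 = 02:39 on Apr 6.

02:39 on April 6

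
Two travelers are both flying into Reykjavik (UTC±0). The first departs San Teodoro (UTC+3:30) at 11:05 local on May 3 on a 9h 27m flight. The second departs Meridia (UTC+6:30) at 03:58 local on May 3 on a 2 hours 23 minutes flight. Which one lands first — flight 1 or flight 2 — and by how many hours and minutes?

the second, by 17 hours 11 minutes

Flight 1 in UTC: 11:05 − 3:30 = 07:35 on May 3.
+9 hours and 27 minutes → arrive 17:02 UTC on May 3.
Flight 2 in UTC: 03:58 − 6:30 = 21:28 on May 2.
+2 hours and 23 minutes → arrive 23:51 UTC on May 2.
Flight 2 lands earlier by 17 hours 11 minutes.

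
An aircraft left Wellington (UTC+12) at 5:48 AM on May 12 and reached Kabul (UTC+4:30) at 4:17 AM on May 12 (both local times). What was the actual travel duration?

Departure in UTC: 5:48 AM − 12:00 = 5:48 PM on May 11.
Arrival in UTC: 4:17 AM − 4:30 = 11:47 PM on May 11.
Elapsed = 11:47 PM − 5:48 PM = 5 hours 59 minutes.

5 hours 59 minutes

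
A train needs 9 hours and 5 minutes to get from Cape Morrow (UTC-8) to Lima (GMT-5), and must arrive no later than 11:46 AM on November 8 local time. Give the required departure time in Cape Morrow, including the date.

Target arrival in UTC: 11:46 AM + 5:00 = 4:46 PM on Nov 8.
Subtract 9 hours and 5 minutes → departure 7:41 AM UTC on Nov 8.
Cape Morrow is UTC−8:00: 7:41 AM − 8:00 = 11:41 PM on Nov 7.

11:41 PM on November 7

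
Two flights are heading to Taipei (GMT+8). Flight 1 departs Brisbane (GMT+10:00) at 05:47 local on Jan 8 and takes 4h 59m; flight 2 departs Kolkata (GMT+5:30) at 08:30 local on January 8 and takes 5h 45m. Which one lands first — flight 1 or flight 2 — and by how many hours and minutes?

the first, by 7 hours 59 minutes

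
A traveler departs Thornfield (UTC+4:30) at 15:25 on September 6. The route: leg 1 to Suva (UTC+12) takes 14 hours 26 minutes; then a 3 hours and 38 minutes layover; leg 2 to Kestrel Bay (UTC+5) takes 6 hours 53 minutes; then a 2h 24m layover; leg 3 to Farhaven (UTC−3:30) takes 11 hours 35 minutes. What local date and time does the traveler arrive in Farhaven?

Convert departure to UTC: 15:25 − 4:30 = 10:55 UTC on Sep 6.
Add 14 hours and 26 minutes leg 1 → 01:21 UTC (Sep 7).
Add 3 hours 38 minutes layover in Suva → 04:59 UTC.
Add 6 hours and 53 minutes leg 2 → 11:52 UTC.
Add 2 hours 24 minutes layover in Kestrel Bay → 14:16 UTC.
Add 11 hours 35 minutes leg 3 → 01:51 UTC (Sep 8).
Farhaven is UTC−3:30, so local arrival = 01:51 − 3:30 = 22:21 on Sep 7.

22:21 on September 7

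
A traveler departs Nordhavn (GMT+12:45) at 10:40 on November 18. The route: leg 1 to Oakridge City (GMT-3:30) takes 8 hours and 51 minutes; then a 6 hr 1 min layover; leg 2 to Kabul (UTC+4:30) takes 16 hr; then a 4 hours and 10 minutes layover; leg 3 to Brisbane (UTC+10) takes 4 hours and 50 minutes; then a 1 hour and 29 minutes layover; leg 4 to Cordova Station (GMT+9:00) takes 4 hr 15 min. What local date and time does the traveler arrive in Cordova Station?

Convert departure to UTC: 10:40 − 12:45 = 21:55 UTC on Nov 17.
Add 8 hours 51 minutes leg 1 → 06:46 UTC (Nov 18).
Add 6 hours 1 minute layover in Oakridge City → 12:47 UTC.
Add 16 hours leg 2 → 04:47 UTC (Nov 19).
Add 4 hours 10 minutes layover in Kabul → 08:57 UTC.
Add 4 hours 50 minutes leg 3 → 13:47 UTC.
Add 1 hour and 29 minutes layover in Brisbane → 15:16 UTC.
Add 4 hours and 15 minutes leg 4 → 19:31 UTC.
Cordova Station is UTC+9:00, so local arrival = 19:31 + 9:00 = 04:31 on Nov 20.

04:31 on November 20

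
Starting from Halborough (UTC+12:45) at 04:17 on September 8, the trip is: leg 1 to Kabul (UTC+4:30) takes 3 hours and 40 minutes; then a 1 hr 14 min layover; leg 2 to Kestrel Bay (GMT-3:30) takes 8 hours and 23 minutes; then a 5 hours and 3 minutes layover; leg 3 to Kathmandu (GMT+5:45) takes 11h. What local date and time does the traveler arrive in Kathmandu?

Convert departure to UTC: 04:17 − 12:45 = 15:32 UTC on Sep 7.
Add 3 hours 40 minutes leg 1 → 19:12 UTC.
Add 1 hour 14 minutes layover in Kabul → 20:26 UTC.
Add 8 hours and 23 minutes leg 2 → 04:49 UTC (Sep 8).
Add 5 hours and 3 minutes layover in Kestrel Bay → 09:52 UTC.
Add 11 hours leg 3 → 20:52 UTC.
Kathmandu is UTC+5:45, so local arrival = 20:52 + 5:45 = 02:37 on Sep 9.

02:37 on September 9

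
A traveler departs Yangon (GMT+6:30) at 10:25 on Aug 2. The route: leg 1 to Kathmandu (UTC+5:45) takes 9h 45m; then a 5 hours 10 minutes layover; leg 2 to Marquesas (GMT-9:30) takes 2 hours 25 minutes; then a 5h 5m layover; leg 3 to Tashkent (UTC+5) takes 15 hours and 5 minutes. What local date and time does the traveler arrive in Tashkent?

Convert departure to UTC: 10:25 − 6:30 = 03:55 UTC on Aug 2.
Add 9 hours and 45 minutes leg 1 → 13:40 UTC.
Add 5 hours 10 minutes layover in Kathmandu → 18:50 UTC.
Add 2 hours and 25 minutes leg 2 → 21:15 UTC.
Add 5 hours and 5 minutes layover in Marquesas → 02:20 UTC (Aug 3).
Add 15 hours 5 minutes leg 3 → 17:25 UTC.
Tashkent is UTC+5:00, so local arrival = 17:25 + 5:00 = 22:25 on Aug 3.

22:25 on Aug 3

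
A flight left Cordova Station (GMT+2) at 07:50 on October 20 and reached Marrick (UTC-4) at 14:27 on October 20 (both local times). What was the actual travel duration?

12 hours 37 minutes

Marrick is 6:00 behind Cordova Station.
Clock-face elapsed time (ignoring zones) is 6 hours 37 minutes.
Actual elapsed = 6 hours 37 minutes + 6:00 = 12 hours 37 minutes.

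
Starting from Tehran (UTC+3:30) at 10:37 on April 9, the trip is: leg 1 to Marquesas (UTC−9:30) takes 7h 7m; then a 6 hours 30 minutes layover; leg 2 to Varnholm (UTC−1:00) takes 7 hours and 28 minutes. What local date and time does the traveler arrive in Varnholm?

03:12 on April 10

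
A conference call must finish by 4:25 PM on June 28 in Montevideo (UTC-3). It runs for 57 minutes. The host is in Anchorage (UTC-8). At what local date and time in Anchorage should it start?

10:28 AM on June 28

Target end time in UTC: 4:25 PM + 3:00 = 7:25 PM on Jun 28.
Subtract 57 minutes → start 6:28 PM UTC on Jun 28.
Anchorage is UTC−8:00: 6:28 PM − 8:00 = 10:28 AM on Jun 28.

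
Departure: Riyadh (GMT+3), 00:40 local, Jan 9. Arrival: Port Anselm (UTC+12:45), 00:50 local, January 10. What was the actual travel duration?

Departure in UTC: 00:40 − 3:00 = 21:40 on Jan 8.
Arrival in UTC: 00:50 − 12:45 = 12:05 on Jan 9.
Elapsed = 12:05 − 21:40 (+1 day) = 14 hours 25 minutes.

14 hours 25 minutes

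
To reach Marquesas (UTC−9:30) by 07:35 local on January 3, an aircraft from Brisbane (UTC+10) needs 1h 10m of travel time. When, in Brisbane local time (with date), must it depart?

Target arrival in UTC: 07:35 + 9:30 = 17:05 on Jan 3.
Subtract 1 hour and 10 minutes → departure 15:55 UTC on Jan 3.
Brisbane is UTC+10:00: 15:55 + 10:00 = 01:55 on Jan 4.

01:55 on January 4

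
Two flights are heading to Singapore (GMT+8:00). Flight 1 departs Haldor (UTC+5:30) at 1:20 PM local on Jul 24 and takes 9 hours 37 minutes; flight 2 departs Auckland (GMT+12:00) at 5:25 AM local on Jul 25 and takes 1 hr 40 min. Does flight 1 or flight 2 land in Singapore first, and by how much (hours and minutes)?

the first, by 1 hour 38 minutes

Flight 1 in UTC: 1:20 PM − 5:30 = 7:50 AM on Jul 24.
+9 hours 37 minutes → arrive 5:27 PM UTC on Jul 24.
Flight 2 in UTC: 5:25 AM − 12:00 = 5:25 PM on Jul 24.
+1 hour 40 minutes → arrive 7:05 PM UTC on Jul 24.
Flight 1 lands earlier by 1 hour 38 minutes.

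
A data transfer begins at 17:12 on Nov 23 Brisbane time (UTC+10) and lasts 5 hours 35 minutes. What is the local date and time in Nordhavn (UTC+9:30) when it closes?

Convert start to UTC: 17:12 − 10:00 = 07:12 UTC on Nov 23.
Add 5 hours 35 minutes duration → 12:47 UTC.
Nordhavn is UTC+9:30, so local end time = 12:47 + 9:30 = 22:17 on Nov 23.

22:17 on November 23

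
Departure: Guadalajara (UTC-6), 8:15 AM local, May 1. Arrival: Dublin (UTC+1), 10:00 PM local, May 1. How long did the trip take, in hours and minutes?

6 hours 45 minutes

Departure in UTC: 8:15 AM + 6:00 = 2:15 PM on May 1.
Arrival in UTC: 10:00 PM − 1:00 = 9:00 PM on May 1.
Elapsed = 9:00 PM − 2:15 PM = 6 hours 45 minutes.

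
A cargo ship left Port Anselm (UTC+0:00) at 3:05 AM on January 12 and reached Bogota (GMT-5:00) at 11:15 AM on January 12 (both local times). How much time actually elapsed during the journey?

13 hours 10 minutes

Bogota is 5:00 behind Port Anselm.
Clock-face elapsed time (ignoring zones) is 8 hours 10 minutes.
Actual elapsed = 8 hours 10 minutes + 5:00 = 13 hours 10 minutes.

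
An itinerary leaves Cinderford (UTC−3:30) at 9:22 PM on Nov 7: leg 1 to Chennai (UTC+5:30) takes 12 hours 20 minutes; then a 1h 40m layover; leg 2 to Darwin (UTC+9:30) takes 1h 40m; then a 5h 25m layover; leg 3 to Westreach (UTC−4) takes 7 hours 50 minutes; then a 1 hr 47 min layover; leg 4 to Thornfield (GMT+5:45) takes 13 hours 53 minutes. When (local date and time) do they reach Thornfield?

3:12 AM on November 10

Convert departure to UTC: 9:22 PM + 3:30 = 12:52 AM UTC on Nov 8.
Add 12 hours 20 minutes leg 1 → 1:12 PM UTC.
Add 1 hour and 40 minutes layover in Chennai → 2:52 PM UTC.
Add 1 hour and 40 minutes leg 2 → 4:32 PM UTC.
Add 5 hours 25 minutes layover in Darwin → 9:57 PM UTC.
Add 7 hours 50 minutes leg 3 → 5:47 AM UTC (Nov 9).
Add 1 hour and 47 minutes layover in Westreach → 7:34 AM UTC.
Add 13 hours 53 minutes leg 4 → 9:27 PM UTC.
Thornfield is UTC+5:45, so local arrival = 9:27 PM + 5:45 = 3:12 AM on Nov 10.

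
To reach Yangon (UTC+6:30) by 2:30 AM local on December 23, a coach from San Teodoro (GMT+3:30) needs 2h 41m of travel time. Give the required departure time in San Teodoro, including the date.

Target arrival in UTC: 2:30 AM − 6:30 = 8:00 PM on Dec 22.
Subtract 2 hours 41 minutes → departure 5:19 PM UTC on Dec 22.
San Teodoro is UTC+3:30: 5:19 PM + 3:30 = 8:49 PM on Dec 22.

8:49 PM on December 22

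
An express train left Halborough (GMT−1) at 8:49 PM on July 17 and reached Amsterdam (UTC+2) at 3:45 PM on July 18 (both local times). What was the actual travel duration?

Departure in UTC: 8:49 PM + 1:00 = 9:49 PM on Jul 17.
Arrival in UTC: 3:45 PM − 2:00 = 1:45 PM on Jul 18.
Elapsed = 1:45 PM − 9:49 PM (+1 day) = 15 hours 56 minutes.

15 hours 56 minutes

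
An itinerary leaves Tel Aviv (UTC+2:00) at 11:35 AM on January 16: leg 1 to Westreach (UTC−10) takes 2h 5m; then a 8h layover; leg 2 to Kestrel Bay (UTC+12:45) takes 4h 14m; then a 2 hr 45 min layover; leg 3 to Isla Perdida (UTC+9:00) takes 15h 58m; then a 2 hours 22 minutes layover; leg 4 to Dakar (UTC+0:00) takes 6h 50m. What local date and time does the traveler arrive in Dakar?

3:49 AM on Jan 18

Convert departure to UTC: 11:35 AM − 2:00 = 9:35 AM UTC on Jan 16.
Add 2 hours 5 minutes leg 1 → 11:40 AM UTC.
Add 8 hours layover in Westreach → 7:40 PM UTC.
Add 4 hours and 14 minutes leg 2 → 11:54 PM UTC.
Add 2 hours and 45 minutes layover in Kestrel Bay → 2:39 AM UTC (Jan 17).
Add 15 hours 58 minutes leg 3 → 6:37 PM UTC.
Add 2 hours and 22 minutes layover in Isla Perdida → 8:59 PM UTC.
Add 6 hours and 50 minutes leg 4 → 3:49 AM UTC (Jan 18).
Dakar is UTC+0, so local arrival is the same: 3:49 AM on Jan 18.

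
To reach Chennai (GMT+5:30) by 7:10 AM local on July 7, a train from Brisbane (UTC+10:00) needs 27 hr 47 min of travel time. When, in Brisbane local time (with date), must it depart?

Target arrival in UTC: 7:10 AM − 5:30 = 1:40 AM on Jul 7.
Subtract 27 hours 47 minutes → departure 9:53 PM UTC on Jul 5.
Brisbane is UTC+10:00: 9:53 PM + 10:00 = 7:53 AM on Jul 6.

7:53 AM on July 6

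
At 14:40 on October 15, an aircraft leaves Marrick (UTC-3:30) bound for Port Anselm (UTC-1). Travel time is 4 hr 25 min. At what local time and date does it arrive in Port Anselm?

21:35 on Oct 15

Port Anselm is 2:30 ahead of Marrick.
After 4 hours 25 minutes it is 19:05 in Marrick.
Shift by the zone difference: 19:05 + 2:30 = 21:35 on Oct 15 in Port Anselm.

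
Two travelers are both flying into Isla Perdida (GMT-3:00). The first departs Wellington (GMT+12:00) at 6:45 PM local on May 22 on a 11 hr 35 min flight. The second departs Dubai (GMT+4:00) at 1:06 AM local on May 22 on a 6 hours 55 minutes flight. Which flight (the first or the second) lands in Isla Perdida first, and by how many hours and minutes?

the second, by 14 hours 19 minutes

Flight 1 in UTC: 6:45 PM − 12:00 = 6:45 AM on May 22.
+11 hours 35 minutes → arrive 6:20 PM UTC on May 22.
Flight 2 in UTC: 1:06 AM − 4:00 = 9:06 PM on May 21.
+6 hours and 55 minutes → arrive 4:01 AM UTC on May 22.
Flight 2 lands earlier by 14 hours 19 minutes.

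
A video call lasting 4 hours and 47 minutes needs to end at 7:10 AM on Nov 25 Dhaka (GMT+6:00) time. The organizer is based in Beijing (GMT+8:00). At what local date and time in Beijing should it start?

Target end time in UTC: 7:10 AM − 6:00 = 1:10 AM on Nov 25.
Subtract 4 hours and 47 minutes → start 8:23 PM UTC on Nov 24.
Beijing is UTC+8:00: 8:23 PM + 8:00 = 4:23 AM on Nov 25.

4:23 AM on November 25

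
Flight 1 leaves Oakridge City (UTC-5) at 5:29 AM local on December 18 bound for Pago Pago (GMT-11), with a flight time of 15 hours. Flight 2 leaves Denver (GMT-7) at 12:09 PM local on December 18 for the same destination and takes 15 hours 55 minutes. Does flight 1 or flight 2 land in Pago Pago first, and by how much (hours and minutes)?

the first, by 9 hours 35 minutes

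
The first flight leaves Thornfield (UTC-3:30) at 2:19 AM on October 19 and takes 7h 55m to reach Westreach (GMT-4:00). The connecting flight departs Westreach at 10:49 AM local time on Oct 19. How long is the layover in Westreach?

Convert departure to UTC: 2:19 AM + 3:30 = 5:49 AM UTC on Oct 19.
Add 7 hours and 55 minutes flight time → 1:44 PM UTC.
Westreach is UTC−4:00, so local arrival = 1:44 PM − 4:00 = 9:44 AM on Oct 19.
Layover = 10:49 AM − 9:44 AM = 1 hour 5 minutes.

1 hour 5 minutes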